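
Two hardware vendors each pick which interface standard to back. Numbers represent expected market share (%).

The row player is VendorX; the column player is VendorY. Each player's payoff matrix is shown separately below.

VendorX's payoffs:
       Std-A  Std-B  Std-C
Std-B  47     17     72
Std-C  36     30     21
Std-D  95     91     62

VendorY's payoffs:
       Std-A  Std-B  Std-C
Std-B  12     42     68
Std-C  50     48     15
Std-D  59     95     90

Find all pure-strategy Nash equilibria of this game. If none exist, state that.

Check each profile: it is a Nash equilibrium iff no player can strictly gain by switching unilaterally.
(Std-B, Std-A): VendorX can switch to Std-D (47 → 95). Not NE.
(Std-B, Std-B): VendorX can switch to Std-C (17 → 30). Not NE.
(Std-B, Std-C): VendorX gets 72, best alternative 62; VendorY gets 68, best alternative 42. No profitable deviation — NE.
(Std-C, Std-A): VendorX can switch to Std-B (36 → 47). Not NE.
(Std-C, Std-B): VendorX can switch to Std-D (30 → 91). Not NE.
(Std-C, Std-C): VendorX can switch to Std-B (21 → 72). Not NE.
(Std-D, Std-A): VendorY can switch to Std-B (59 → 95). Not NE.
(Std-D, Std-B): VendorX gets 91, best alternative 30; VendorY gets 95, best alternative 90. No profitable deviation — NE.
(Std-D, Std-C): VendorX can switch to Std-B (62 → 72). Not NE.

(Std-B, Std-C) and (Std-D, Std-B)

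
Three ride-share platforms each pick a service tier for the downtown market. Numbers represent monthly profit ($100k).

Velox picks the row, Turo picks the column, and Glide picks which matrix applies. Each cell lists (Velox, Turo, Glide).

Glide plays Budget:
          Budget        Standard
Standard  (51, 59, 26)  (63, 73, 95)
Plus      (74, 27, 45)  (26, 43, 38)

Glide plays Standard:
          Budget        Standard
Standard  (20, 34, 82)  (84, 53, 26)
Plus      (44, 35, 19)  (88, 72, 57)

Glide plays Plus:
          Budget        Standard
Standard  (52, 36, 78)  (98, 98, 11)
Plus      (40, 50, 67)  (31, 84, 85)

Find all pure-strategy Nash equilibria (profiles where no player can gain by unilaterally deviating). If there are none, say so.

(Standard, Budget, Budget): Velox can switch to Plus (51 → 74). Not NE.
(Standard, Budget, Standard): Velox can switch to Plus (20 → 44). Not NE.
(Standard, Budget, Plus): Turo can switch to Standard (36 → 98). Not NE.
(Standard, Standard, Budget): Velox gets 63, best alternative 26; Turo gets 73, best alternative 59; Glide gets 95, best alternative 26. No profitable deviation — NE.
(Standard, Standard, Standard): Velox can switch to Plus (84 → 88). Not NE.
(Standard, Standard, Plus): Glide can switch to Budget (11 → 95). Not NE.
(Plus, Budget, Budget): Turo can switch to Standard (27 → 43). Not NE.
(The remaining 5 profiles each have a profitable deviation by the same check.)

Pure NE: (Standard, Standard, Budget)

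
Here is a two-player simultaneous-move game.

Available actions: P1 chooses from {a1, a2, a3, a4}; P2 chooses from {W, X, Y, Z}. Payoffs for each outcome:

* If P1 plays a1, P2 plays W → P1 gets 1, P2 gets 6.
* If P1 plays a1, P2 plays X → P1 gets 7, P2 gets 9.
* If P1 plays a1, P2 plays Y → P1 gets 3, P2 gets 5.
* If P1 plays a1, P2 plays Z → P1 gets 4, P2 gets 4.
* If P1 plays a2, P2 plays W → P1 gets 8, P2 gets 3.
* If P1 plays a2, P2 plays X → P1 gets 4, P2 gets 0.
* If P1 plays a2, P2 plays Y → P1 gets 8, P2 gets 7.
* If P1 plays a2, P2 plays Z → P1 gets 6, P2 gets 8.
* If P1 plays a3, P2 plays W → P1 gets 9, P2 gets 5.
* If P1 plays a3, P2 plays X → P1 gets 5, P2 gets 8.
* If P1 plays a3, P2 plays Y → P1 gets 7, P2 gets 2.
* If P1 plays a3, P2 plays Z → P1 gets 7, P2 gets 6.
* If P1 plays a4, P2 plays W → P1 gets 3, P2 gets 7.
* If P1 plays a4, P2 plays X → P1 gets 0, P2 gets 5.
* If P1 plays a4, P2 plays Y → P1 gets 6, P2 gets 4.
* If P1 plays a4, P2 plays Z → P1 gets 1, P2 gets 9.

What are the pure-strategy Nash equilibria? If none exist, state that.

Mark each player's best response to every combination of opponents' strategies; a profile where every player is best-responding is a pure Nash equilibrium.
P1 against W: payoffs 1, 8, 9, 3 → best response a3.
P1 against X: payoffs 7, 4, 5, 0 → best response a1.
P1 against Y: payoffs 3, 8, 7, 6 → best response a2.
P1 against Z: payoffs 4, 6, 7, 1 → best response a3.
P2 against a1: payoffs 6, 9, 5, 4 → best response X.
P2 against a2: payoffs 3, 0, 7, 8 → best response Z.
P2 against a3: payoffs 5, 8, 2, 6 → best response X.
P2 against a4: payoffs 7, 5, 4, 9 → best response Z.
Mutual best responses: (a1, X).

(a1, X)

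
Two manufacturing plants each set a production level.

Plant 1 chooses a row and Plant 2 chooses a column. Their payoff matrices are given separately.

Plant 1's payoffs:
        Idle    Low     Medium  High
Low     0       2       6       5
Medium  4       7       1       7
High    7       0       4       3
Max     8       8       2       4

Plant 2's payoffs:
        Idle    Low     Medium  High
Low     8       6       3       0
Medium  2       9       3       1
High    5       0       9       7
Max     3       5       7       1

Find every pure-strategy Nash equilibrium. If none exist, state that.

This game has no pure Nash equilibrium.

For each player, find the best response to each opponent profile; mutual best responses are the pure NE.
Plant 1 against Idle: payoffs 0, 4, 7, 8 → best response Max.
Plant 1 against Low: payoffs 2, 7, 0, 8 → best response Max.
Plant 1 against Medium: payoffs 6, 1, 4, 2 → best response Low.
Plant 1 against High: payoffs 5, 7, 3, 4 → best response Medium.
Plant 2 against Low: payoffs 8, 6, 3, 0 → best response Idle.
Plant 2 against Medium: payoffs 2, 9, 3, 1 → best response Low.
Plant 2 against High: payoffs 5, 0, 9, 7 → best response Medium.
Plant 2 against Max: payoffs 3, 5, 7, 1 → best response Medium.
No profile is a mutual best response for all players.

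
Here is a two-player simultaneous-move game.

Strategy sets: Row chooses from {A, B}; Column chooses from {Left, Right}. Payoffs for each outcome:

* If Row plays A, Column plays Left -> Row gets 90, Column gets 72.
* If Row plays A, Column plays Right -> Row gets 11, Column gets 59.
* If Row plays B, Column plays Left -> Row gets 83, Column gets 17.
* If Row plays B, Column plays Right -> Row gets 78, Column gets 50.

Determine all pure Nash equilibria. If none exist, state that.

The pure Nash equilibria are (A, Left); (B, Right).

Row against Left: payoffs 90, 83 → best response A.
Row against Right: payoffs 11, 78 → best response B.
Column against A: payoffs 72, 59 → best response Left.
Column against B: payoffs 17, 50 → best response Right.
Mutual best responses: (A, Left); (B, Right).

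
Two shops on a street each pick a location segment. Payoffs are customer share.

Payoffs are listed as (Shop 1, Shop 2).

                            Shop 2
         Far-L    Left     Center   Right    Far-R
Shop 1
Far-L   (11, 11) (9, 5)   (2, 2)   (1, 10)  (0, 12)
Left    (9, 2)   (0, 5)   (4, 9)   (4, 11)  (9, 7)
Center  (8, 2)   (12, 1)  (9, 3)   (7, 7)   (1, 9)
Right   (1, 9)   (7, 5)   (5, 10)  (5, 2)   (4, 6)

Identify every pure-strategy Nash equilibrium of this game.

For each strategy profile, look for a profitable unilateral deviation.
(Far-L, Far-L): Shop 2 can switch to Far-R (11 → 12). Not NE.
(Far-L, Left): Shop 1 can switch to Center (9 → 12). Not NE.
(Far-L, Center): Shop 1 can switch to Left (2 → 4). Not NE.
(Far-L, Right): Shop 1 can switch to Left (1 → 4). Not NE.
(Far-L, Far-R): Shop 1 can switch to Left (0 → 9). Not NE.
(Left, Far-L): Shop 1 can switch to Far-L (9 → 11). Not NE.
(Left, Left): Shop 1 can switch to Far-L (0 → 9). Not NE.
(Left, Center): Shop 1 can switch to Center (4 → 9). Not NE.
(Left, Right): Shop 1 can switch to Center (4 → 7). Not NE.
(Left, Far-R): Shop 2 can switch to Center (7 → 9). Not NE.
(The remaining 10 profiles each have a profitable deviation by the same check.)

No pure-strategy Nash equilibrium.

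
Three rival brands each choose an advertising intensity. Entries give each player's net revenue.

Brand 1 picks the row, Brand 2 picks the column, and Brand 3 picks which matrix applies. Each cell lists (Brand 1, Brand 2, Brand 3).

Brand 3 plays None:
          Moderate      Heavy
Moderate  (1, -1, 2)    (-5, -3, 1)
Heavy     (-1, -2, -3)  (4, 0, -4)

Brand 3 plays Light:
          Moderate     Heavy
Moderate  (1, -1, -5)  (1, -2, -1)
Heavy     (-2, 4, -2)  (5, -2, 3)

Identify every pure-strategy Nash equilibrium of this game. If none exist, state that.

Pure NE: (Moderate, Moderate, None)

Brand 1 against (Moderate, None): payoffs 1, -1 → best response Moderate.
Brand 1 against (Moderate, Light): payoffs 1, -2 → best response Moderate.
Brand 1 against (Heavy, None): payoffs -5, 4 → best response Heavy.
Brand 1 against (Heavy, Light): payoffs 1, 5 → best response Heavy.
Brand 2 against (Moderate, None): payoffs -1, -3 → best response Moderate.
Brand 2 against (Moderate, Light): payoffs -1, -2 → best response Moderate.
Brand 2 against (Heavy, None): payoffs -2, 0 → best response Heavy.
Brand 2 against (Heavy, Light): payoffs 4, -2 → best response Moderate.
Brand 3 against (Moderate, Moderate): payoffs 2, -5 → best response None.
Brand 3 against (Moderate, Heavy): payoffs 1, -1 → best response None.
Brand 3 against (Heavy, Moderate): payoffs -3, -2 → best response Light.
Brand 3 against (Heavy, Heavy): payoffs -4, 3 → best response Light.
Mutual best responses: (Moderate, Moderate, None).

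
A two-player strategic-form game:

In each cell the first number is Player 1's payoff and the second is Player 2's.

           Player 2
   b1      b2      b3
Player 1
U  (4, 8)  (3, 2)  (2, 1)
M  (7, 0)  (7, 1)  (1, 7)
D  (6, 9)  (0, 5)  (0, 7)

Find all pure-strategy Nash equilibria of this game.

none

Player 1 against b1: payoffs 4, 7, 6 → best response M.
Player 1 against b2: payoffs 3, 7, 0 → best response M.
Player 1 against b3: payoffs 2, 1, 0 → best response U.
Player 2 against U: payoffs 8, 2, 1 → best response b1.
Player 2 against M: payoffs 0, 1, 7 → best response b3.
Player 2 against D: payoffs 9, 5, 7 → best response b1.
No profile is a mutual best response for all players.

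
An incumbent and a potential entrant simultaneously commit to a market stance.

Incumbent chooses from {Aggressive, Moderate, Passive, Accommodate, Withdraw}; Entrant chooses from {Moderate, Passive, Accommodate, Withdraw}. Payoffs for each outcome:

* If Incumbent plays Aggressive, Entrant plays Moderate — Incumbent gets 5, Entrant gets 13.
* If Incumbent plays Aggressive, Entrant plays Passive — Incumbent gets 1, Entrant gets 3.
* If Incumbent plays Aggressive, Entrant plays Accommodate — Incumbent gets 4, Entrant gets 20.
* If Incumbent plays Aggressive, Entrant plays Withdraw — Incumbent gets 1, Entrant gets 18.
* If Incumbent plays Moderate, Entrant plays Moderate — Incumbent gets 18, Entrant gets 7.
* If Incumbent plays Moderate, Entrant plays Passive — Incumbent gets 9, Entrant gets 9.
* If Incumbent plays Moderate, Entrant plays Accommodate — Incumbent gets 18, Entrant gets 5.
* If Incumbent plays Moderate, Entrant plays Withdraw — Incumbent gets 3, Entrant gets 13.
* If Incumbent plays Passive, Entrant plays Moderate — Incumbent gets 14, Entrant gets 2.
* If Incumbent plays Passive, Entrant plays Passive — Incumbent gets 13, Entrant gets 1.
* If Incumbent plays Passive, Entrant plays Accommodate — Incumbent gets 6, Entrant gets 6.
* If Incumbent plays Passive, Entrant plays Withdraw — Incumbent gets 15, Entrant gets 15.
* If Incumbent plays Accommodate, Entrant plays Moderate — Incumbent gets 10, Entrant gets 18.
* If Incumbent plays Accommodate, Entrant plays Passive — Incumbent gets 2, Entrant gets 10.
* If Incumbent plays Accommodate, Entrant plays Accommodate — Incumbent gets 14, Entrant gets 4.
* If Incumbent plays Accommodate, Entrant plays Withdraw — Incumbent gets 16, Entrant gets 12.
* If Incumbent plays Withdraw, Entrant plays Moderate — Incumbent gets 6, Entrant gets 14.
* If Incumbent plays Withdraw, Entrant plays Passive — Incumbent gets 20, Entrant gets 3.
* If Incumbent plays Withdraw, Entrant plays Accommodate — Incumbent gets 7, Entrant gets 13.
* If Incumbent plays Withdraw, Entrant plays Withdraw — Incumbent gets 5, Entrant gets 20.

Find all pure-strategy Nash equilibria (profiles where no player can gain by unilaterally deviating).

none

Incumbent against Moderate: payoffs 5, 18, 14, 10, 6 → best response Moderate.
Incumbent against Passive: payoffs 1, 9, 13, 2, 20 → best response Withdraw.
Incumbent against Accommodate: payoffs 4, 18, 6, 14, 7 → best response Moderate.
Incumbent against Withdraw: payoffs 1, 3, 15, 16, 5 → best response Accommodate.
Entrant against Aggressive: payoffs 13, 3, 20, 18 → best response Accommodate.
Entrant against Moderate: payoffs 7, 9, 5, 13 → best response Withdraw.
Entrant against Passive: payoffs 2, 1, 6, 15 → best response Withdraw.
Entrant against Accommodate: payoffs 18, 10, 4, 12 → best response Moderate.
Entrant against Withdraw: payoffs 14, 3, 13, 20 → best response Withdraw.
No profile is a mutual best response for all players.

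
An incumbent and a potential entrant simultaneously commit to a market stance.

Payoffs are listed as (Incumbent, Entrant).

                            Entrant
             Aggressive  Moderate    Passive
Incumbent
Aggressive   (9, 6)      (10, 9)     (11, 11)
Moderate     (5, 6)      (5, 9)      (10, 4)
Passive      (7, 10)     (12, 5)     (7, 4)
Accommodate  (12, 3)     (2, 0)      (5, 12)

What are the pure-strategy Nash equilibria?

Check each profile: it is a Nash equilibrium iff no player can strictly gain by switching unilaterally.
(Aggressive, Aggressive): Incumbent can switch to Accommodate (9 → 12). Not NE.
(Aggressive, Moderate): Incumbent can switch to Passive (10 → 12). Not NE.
(Aggressive, Passive): Incumbent gets 11, best alternative 10; Entrant gets 11, best alternative 9. No profitable deviation — NE.
(Moderate, Aggressive): Incumbent can switch to Aggressive (5 → 9). Not NE.
(Moderate, Moderate): Incumbent can switch to Aggressive (5 → 10). Not NE.
(Moderate, Passive): Incumbent can switch to Aggressive (10 → 11). Not NE.
(Passive, Aggressive): Incumbent can switch to Aggressive (7 → 9). Not NE.
(Passive, Moderate): Entrant can switch to Aggressive (5 → 10). Not NE.
(Passive, Passive): Incumbent can switch to Aggressive (7 → 11). Not NE.
(Accommodate, Aggressive): Entrant can switch to Passive (3 → 12). Not NE.
(Accommodate, Moderate): Incumbent can switch to Aggressive (2 → 10). Not NE.
(Accommodate, Passive): Incumbent can switch to Aggressive (5 → 11). Not NE.

Pure NE: (Aggressive, Passive)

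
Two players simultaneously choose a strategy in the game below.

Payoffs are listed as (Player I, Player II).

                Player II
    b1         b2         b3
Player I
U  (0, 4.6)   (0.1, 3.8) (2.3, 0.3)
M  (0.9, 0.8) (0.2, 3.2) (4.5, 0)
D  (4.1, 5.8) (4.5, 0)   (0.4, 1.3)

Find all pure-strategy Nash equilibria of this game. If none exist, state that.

Player I against b1: payoffs 0, 0.9, 4.1 → best response D.
Player I against b2: payoffs 0.1, 0.2, 4.5 → best response D.
Player I against b3: payoffs 2.3, 4.5, 0.4 → best response M.
Player II against U: payoffs 4.6, 3.8, 0.3 → best response b1.
Player II against M: payoffs 0.8, 3.2, 0 → best response b2.
Player II against D: payoffs 5.8, 0, 1.3 → best response b1.
Mutual best responses: (D, b1).

(D, b1)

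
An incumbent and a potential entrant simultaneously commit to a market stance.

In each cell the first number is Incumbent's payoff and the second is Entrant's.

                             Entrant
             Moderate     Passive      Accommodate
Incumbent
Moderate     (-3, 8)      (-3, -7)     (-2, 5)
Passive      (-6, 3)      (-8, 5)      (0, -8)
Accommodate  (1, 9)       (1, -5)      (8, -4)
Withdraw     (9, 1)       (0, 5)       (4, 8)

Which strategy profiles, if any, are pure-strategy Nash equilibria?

Incumbent against Moderate: payoffs -3, -6, 1, 9 → best response Withdraw.
Incumbent against Passive: payoffs -3, -8, 1, 0 → best response Accommodate.
Incumbent against Accommodate: payoffs -2, 0, 8, 4 → best response Accommodate.
Entrant against Moderate: payoffs 8, -7, 5 → best response Moderate.
Entrant against Passive: payoffs 3, 5, -8 → best response Passive.
Entrant against Accommodate: payoffs 9, -5, -4 → best response Moderate.
Entrant against Withdraw: payoffs 1, 5, 8 → best response Accommodate.
No profile is a mutual best response for all players.

There is no pure-strategy Nash equilibrium.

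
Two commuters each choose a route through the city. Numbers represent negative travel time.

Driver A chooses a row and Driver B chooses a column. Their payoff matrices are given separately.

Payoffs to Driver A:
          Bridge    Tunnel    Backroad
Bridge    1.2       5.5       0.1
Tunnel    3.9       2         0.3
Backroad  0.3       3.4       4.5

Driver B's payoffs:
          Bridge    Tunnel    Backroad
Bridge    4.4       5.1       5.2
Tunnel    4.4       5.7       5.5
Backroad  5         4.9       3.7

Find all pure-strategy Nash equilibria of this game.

This game has no pure Nash equilibrium.

For each player, find the best response to each opponent profile; mutual best responses are the pure NE.
Driver A against Bridge: payoffs 1.2, 3.9, 0.3 → best response Tunnel.
Driver A against Tunnel: payoffs 5.5, 2, 3.4 → best response Bridge.
Driver A against Backroad: payoffs 0.1, 0.3, 4.5 → best response Backroad.
Driver B against Bridge: payoffs 4.4, 5.1, 5.2 → best response Backroad.
Driver B against Tunnel: payoffs 4.4, 5.7, 5.5 → best response Tunnel.
Driver B against Backroad: payoffs 5, 4.9, 3.7 → best response Bridge.
No profile is a mutual best response for all players.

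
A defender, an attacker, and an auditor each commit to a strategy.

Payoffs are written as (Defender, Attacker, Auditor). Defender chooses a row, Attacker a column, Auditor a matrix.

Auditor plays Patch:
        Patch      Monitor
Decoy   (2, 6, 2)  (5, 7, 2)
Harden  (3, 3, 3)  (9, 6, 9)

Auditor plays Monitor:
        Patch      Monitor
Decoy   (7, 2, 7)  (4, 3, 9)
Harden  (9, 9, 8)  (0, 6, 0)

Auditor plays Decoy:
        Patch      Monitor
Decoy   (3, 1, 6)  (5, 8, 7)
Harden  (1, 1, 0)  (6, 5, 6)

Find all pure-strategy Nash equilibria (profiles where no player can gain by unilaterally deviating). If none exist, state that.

(Decoy, Monitor, Monitor); (Harden, Patch, Monitor); (Harden, Monitor, Patch)

(Decoy, Patch, Patch): Defender can switch to Harden (2 → 3). Not NE.
(Decoy, Patch, Monitor): Defender can switch to Harden (7 → 9). Not NE.
(Decoy, Patch, Decoy): Attacker can switch to Monitor (1 → 8). Not NE.
(Decoy, Monitor, Patch): Defender can switch to Harden (5 → 9). Not NE.
(Decoy, Monitor, Monitor): Defender gets 4, best alternative 0; Attacker gets 3, best alternative 2; Auditor gets 9, best alternative 7. No profitable deviation — NE.
(Decoy, Monitor, Decoy): Defender can switch to Harden (5 → 6). Not NE.
(Harden, Patch, Patch): Attacker can switch to Monitor (3 → 6). Not NE.
(Harden, Patch, Monitor): Defender gets 9, best alternative 7; Attacker gets 9, best alternative 6; Auditor gets 8, best alternative 3. No profitable deviation — NE.
(Harden, Patch, Decoy): Defender can switch to Decoy (1 → 3). Not NE.
(Harden, Monitor, Patch): Defender gets 9, best alternative 5; Attacker gets 6, best alternative 3; Auditor gets 9, best alternative 6. No profitable deviation — NE.
(Harden, Monitor, Monitor): Defender can switch to Decoy (0 → 4). Not NE.
(Harden, Monitor, Decoy): Auditor can switch to Patch (6 → 9). Not NE.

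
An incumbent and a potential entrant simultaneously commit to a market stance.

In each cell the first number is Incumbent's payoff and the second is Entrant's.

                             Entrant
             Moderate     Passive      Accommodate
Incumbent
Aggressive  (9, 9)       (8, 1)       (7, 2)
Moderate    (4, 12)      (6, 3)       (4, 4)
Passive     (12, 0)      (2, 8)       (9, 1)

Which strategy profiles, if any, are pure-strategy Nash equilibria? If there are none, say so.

none

Check each profile: it is a Nash equilibrium iff no player can strictly gain by switching unilaterally.
(Aggressive, Moderate): Incumbent can switch to Passive (9 → 12). Not NE.
(Aggressive, Passive): Entrant can switch to Moderate (1 → 9). Not NE.
(Aggressive, Accommodate): Incumbent can switch to Passive (7 → 9). Not NE.
(Moderate, Moderate): Incumbent can switch to Aggressive (4 → 9). Not NE.
(Moderate, Passive): Incumbent can switch to Aggressive (6 → 8). Not NE.
(Moderate, Accommodate): Incumbent can switch to Aggressive (4 → 7). Not NE.
(Passive, Moderate): Entrant can switch to Passive (0 → 8). Not NE.
(Passive, Passive): Incumbent can switch to Aggressive (2 → 8). Not NE.
(Passive, Accommodate): Entrant can switch to Passive (1 → 8). Not NE.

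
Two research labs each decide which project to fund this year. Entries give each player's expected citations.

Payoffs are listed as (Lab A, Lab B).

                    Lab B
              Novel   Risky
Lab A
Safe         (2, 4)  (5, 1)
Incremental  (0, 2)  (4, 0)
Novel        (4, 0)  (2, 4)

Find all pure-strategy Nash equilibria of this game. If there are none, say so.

(Safe, Novel): Lab A can switch to Novel (2 → 4). Not NE.
(Safe, Risky): Lab B can switch to Novel (1 → 4). Not NE.
(Incremental, Novel): Lab A can switch to Safe (0 → 2). Not NE.
(Incremental, Risky): Lab A can switch to Safe (4 → 5). Not NE.
(Novel, Novel): Lab B can switch to Risky (0 → 4). Not NE.
(Novel, Risky): Lab A can switch to Safe (2 → 5). Not NE.

none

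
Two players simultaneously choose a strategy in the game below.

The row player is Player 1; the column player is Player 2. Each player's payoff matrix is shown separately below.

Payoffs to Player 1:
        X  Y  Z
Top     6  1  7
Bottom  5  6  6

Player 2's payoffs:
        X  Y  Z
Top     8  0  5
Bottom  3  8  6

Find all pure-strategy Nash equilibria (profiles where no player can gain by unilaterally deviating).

Player 1 against X: payoffs 6, 5 → best response Top.
Player 1 against Y: payoffs 1, 6 → best response Bottom.
Player 1 against Z: payoffs 7, 6 → best response Top.
Player 2 against Top: payoffs 8, 0, 5 → best response X.
Player 2 against Bottom: payoffs 3, 8, 6 → best response Y.
Mutual best responses: (Top, X); (Bottom, Y).

(Top, X), (Bottom, Y)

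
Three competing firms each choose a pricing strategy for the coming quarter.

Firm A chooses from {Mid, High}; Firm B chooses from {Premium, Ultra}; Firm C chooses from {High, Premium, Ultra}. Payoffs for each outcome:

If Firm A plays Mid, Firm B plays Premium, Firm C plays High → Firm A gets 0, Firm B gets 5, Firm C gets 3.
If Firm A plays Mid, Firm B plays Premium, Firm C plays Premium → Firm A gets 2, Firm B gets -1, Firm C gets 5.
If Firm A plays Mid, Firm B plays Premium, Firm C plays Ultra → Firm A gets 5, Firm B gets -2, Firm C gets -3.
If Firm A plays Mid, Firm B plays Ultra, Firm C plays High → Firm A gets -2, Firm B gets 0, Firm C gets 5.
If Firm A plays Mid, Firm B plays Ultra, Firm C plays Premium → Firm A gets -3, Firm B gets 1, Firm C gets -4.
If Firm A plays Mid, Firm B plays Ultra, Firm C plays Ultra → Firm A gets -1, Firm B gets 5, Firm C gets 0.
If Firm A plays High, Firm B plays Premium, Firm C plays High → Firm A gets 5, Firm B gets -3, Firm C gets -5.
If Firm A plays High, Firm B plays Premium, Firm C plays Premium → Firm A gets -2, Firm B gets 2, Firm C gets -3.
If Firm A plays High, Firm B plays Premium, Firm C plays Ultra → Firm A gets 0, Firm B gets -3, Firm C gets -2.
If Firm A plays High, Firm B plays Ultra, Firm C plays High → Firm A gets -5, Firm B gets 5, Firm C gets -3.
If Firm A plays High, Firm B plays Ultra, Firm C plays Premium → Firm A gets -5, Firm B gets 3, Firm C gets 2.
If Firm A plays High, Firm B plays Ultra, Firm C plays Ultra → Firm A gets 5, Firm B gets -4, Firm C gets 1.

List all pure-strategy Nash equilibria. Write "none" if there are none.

Firm A against (Premium, High): payoffs 0, 5 → best response High.
Firm A against (Premium, Premium): payoffs 2, -2 → best response Mid.
Firm A against (Premium, Ultra): payoffs 5, 0 → best response Mid.
Firm A against (Ultra, High): payoffs -2, -5 → best response Mid.
Firm A against (Ultra, Premium): payoffs -3, -5 → best response Mid.
Firm A against (Ultra, Ultra): payoffs -1, 5 → best response High.
Firm B against (Mid, High): payoffs 5, 0 → best response Premium.
Firm B against (Mid, Premium): payoffs -1, 1 → best response Ultra.
Firm B against (Mid, Ultra): payoffs -2, 5 → best response Ultra.
Firm B against (High, High): payoffs -3, 5 → best response Ultra.
Firm B against (High, Premium): payoffs 2, 3 → best response Ultra.
Firm B against (High, Ultra): payoffs -3, -4 → best response Premium.
Firm C against (Mid, Premium): payoffs 3, 5, -3 → best response Premium.
Firm C against (Mid, Ultra): payoffs 5, -4, 0 → best response High.
Firm C against (High, Premium): payoffs -5, -3, -2 → best response Ultra.
Firm C against (High, Ultra): payoffs -3, 2, 1 → best response Premium.
No profile is a mutual best response for all players.

This game has no pure Nash equilibrium.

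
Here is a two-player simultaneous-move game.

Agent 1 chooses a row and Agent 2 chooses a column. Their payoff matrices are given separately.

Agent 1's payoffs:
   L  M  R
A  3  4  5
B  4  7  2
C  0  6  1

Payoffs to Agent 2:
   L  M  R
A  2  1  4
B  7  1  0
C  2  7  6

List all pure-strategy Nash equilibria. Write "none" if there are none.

Pure-strategy Nash equilibria: (A, R); (B, L)

Mark each player's best response to every combination of opponents' strategies; a profile where every player is best-responding is a pure Nash equilibrium.
Agent 1 against L: payoffs 3, 4, 0 → best response B.
Agent 1 against M: payoffs 4, 7, 6 → best response B.
Agent 1 against R: payoffs 5, 2, 1 → best response A.
Agent 2 against A: payoffs 2, 1, 4 → best response R.
Agent 2 against B: payoffs 7, 1, 0 → best response L.
Agent 2 against C: payoffs 2, 7, 6 → best response M.
Mutual best responses: (A, R); (B, L).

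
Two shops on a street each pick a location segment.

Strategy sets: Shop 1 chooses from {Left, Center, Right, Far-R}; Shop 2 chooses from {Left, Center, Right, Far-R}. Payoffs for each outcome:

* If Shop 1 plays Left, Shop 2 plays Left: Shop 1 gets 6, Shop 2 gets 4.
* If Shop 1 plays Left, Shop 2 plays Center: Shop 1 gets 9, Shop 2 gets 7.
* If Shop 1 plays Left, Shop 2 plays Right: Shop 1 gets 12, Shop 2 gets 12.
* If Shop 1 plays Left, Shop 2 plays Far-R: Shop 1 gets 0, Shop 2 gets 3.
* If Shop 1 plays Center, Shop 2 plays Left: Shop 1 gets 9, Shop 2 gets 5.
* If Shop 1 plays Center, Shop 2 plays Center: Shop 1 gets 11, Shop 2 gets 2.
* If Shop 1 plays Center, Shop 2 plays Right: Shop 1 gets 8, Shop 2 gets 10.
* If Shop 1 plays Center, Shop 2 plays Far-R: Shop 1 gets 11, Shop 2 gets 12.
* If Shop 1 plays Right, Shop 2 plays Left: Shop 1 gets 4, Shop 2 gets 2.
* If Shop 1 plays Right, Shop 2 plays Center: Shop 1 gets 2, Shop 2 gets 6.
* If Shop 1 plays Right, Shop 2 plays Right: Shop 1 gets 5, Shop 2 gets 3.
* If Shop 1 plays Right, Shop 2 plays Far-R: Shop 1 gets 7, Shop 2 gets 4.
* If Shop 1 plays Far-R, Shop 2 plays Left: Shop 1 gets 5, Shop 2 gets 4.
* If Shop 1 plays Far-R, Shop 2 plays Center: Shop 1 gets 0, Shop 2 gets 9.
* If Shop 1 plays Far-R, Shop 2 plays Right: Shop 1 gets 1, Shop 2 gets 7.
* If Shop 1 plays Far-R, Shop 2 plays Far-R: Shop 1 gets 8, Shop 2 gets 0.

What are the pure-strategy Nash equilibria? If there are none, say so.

(Left, Left): Shop 1 can switch to Center (6 → 9). Not NE.
(Left, Center): Shop 1 can switch to Center (9 → 11). Not NE.
(Left, Right): Shop 1 gets 12, best alternative 8; Shop 2 gets 12, best alternative 7. No profitable deviation — NE.
(Left, Far-R): Shop 1 can switch to Center (0 → 11). Not NE.
(Center, Left): Shop 2 can switch to Right (5 → 10). Not NE.
(Center, Center): Shop 2 can switch to Left (2 → 5). Not NE.
(Center, Right): Shop 1 can switch to Left (8 → 12). Not NE.
(Center, Far-R): Shop 1 gets 11, best alternative 8; Shop 2 gets 12, best alternative 10. No profitable deviation — NE.
(Right, Left): Shop 1 can switch to Left (4 → 6). Not NE.
(Right, Center): Shop 1 can switch to Left (2 → 9). Not NE.
(Right, Right): Shop 1 can switch to Left (5 → 12). Not NE.
(Right, Far-R): Shop 1 can switch to Center (7 → 11). Not NE.
(The remaining 4 profiles each have a profitable deviation by the same check.)

The pure Nash equilibria are (Left, Right) and (Center, Far-R).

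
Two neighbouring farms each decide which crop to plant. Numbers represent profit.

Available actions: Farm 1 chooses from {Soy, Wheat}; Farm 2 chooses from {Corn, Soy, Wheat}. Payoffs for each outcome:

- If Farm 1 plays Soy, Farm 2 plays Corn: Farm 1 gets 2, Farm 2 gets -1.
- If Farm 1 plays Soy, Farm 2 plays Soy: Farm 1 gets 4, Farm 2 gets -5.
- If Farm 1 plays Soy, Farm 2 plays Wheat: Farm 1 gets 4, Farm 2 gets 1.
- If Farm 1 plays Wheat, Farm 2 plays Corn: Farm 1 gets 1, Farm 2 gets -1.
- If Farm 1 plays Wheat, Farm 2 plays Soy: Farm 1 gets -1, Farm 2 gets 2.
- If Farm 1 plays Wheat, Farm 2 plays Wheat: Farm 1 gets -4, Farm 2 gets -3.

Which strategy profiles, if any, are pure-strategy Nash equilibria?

Farm 1 against Corn: payoffs 2, 1 → best response Soy.
Farm 1 against Soy: payoffs 4, -1 → best response Soy.
Farm 1 against Wheat: payoffs 4, -4 → best response Soy.
Farm 2 against Soy: payoffs -1, -5, 1 → best response Wheat.
Farm 2 against Wheat: payoffs -1, 2, -3 → best response Soy.
Mutual best responses: (Soy, Wheat).

The unique pure-strategy Nash equilibrium is (Soy, Wheat).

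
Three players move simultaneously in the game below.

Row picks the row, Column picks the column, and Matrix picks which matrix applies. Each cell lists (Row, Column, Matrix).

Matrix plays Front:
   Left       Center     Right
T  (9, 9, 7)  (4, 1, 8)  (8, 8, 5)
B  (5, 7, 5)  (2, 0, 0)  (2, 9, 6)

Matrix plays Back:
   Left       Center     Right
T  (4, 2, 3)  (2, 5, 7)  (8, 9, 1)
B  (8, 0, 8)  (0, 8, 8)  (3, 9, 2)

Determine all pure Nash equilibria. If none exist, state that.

(T, Left, Front): Row gets 9, best alternative 5; Column gets 9, best alternative 8; Matrix gets 7, best alternative 3. No profitable deviation — NE.
(T, Left, Back): Row can switch to B (4 → 8). Not NE.
(T, Center, Front): Column can switch to Left (1 → 9). Not NE.
(T, Center, Back): Column can switch to Right (5 → 9). Not NE.
(T, Right, Front): Column can switch to Left (8 → 9). Not NE.
(T, Right, Back): Matrix can switch to Front (1 → 5). Not NE.
(B, Left, Front): Row can switch to T (5 → 9). Not NE.
(B, Left, Back): Column can switch to Center (0 → 8). Not NE.
(B, Center, Front): Row can switch to T (2 → 4). Not NE.
(B, Center, Back): Row can switch to T (0 → 2). Not NE.
(B, Right, Front): Row can switch to T (2 → 8). Not NE.
(The remaining 1 profile has a profitable deviation by the same check.)

The unique pure-strategy Nash equilibrium is (T, Left, Front).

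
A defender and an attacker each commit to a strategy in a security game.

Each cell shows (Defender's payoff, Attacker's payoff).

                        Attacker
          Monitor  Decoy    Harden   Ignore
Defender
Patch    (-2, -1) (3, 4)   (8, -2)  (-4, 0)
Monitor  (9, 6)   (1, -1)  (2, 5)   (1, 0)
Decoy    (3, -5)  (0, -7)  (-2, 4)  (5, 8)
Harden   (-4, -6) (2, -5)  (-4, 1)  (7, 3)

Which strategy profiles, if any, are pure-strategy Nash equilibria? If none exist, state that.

The pure Nash equilibria are (Patch, Decoy); (Monitor, Monitor); (Harden, Ignore).

Defender against Monitor: payoffs -2, 9, 3, -4 → best response Monitor.
Defender against Decoy: payoffs 3, 1, 0, 2 → best response Patch.
Defender against Harden: payoffs 8, 2, -2, -4 → best response Patch.
Defender against Ignore: payoffs -4, 1, 5, 7 → best response Harden.
Attacker against Patch: payoffs -1, 4, -2, 0 → best response Decoy.
Attacker against Monitor: payoffs 6, -1, 5, 0 → best response Monitor.
Attacker against Decoy: payoffs -5, -7, 4, 8 → best response Ignore.
Attacker against Harden: payoffs -6, -5, 1, 3 → best response Ignore.
Mutual best responses: (Patch, Decoy); (Monitor, Monitor); (Harden, Ignore).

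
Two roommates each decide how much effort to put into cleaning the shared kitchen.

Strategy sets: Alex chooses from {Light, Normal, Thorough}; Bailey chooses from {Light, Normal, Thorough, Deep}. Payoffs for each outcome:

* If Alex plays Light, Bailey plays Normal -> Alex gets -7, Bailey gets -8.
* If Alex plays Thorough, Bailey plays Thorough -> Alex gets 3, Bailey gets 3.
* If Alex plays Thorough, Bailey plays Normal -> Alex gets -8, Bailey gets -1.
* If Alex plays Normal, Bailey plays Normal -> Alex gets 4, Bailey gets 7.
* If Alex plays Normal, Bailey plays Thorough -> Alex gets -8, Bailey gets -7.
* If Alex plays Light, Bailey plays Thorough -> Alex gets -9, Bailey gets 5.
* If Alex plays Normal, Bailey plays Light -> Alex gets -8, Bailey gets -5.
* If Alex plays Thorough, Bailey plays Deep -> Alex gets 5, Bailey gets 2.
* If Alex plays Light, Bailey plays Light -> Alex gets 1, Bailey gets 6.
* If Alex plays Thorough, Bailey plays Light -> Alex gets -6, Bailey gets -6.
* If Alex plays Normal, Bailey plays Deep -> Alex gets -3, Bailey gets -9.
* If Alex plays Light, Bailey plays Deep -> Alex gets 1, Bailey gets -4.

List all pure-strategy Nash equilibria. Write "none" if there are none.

(Light, Light), (Normal, Normal), (Thorough, Thorough)

Alex against Light: payoffs 1, -8, -6 → best response Light.
Alex against Normal: payoffs -7, 4, -8 → best response Normal.
Alex against Thorough: payoffs -9, -8, 3 → best response Thorough.
Alex against Deep: payoffs 1, -3, 5 → best response Thorough.
Bailey against Light: payoffs 6, -8, 5, -4 → best response Light.
Bailey against Normal: payoffs -5, 7, -7, -9 → best response Normal.
Bailey against Thorough: payoffs -6, -1, 3, 2 → best response Thorough.
Mutual best responses: (Light, Light); (Normal, Normal); (Thorough, Thorough).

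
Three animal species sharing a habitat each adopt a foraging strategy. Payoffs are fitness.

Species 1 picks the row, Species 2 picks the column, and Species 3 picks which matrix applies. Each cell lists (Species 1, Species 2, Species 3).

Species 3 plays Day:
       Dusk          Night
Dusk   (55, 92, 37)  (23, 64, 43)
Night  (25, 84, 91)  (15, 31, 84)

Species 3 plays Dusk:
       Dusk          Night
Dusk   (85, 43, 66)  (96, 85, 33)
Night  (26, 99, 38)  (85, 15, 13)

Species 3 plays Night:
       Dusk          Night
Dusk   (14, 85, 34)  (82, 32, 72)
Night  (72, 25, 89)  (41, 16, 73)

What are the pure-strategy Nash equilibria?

Species 1 against (Dusk, Day): payoffs 55, 25 → best response Dusk.
Species 1 against (Dusk, Dusk): payoffs 85, 26 → best response Dusk.
Species 1 against (Dusk, Night): payoffs 14, 72 → best response Night.
Species 1 against (Night, Day): payoffs 23, 15 → best response Dusk.
Species 1 against (Night, Dusk): payoffs 96, 85 → best response Dusk.
Species 1 against (Night, Night): payoffs 82, 41 → best response Dusk.
Species 2 against (Dusk, Day): payoffs 92, 64 → best response Dusk.
Species 2 against (Dusk, Dusk): payoffs 43, 85 → best response Night.
Species 2 against (Dusk, Night): payoffs 85, 32 → best response Dusk.
Species 2 against (Night, Day): payoffs 84, 31 → best response Dusk.
Species 2 against (Night, Dusk): payoffs 99, 15 → best response Dusk.
Species 2 against (Night, Night): payoffs 25, 16 → best response Dusk.
Species 3 against (Dusk, Dusk): payoffs 37, 66, 34 → best response Dusk.
Species 3 against (Dusk, Night): payoffs 43, 33, 72 → best response Night.
Species 3 against (Night, Dusk): payoffs 91, 38, 89 → best response Day.
Species 3 against (Night, Night): payoffs 84, 13, 73 → best response Day.
No profile is a mutual best response for all players.

There is no pure-strategy Nash equilibrium.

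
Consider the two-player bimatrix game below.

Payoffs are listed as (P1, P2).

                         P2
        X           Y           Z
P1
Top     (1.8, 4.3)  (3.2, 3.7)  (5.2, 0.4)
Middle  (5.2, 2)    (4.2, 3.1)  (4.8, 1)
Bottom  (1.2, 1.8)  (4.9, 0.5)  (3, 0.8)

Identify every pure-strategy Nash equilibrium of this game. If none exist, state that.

No pure-strategy Nash equilibrium.

For each player, find the best response to each opponent profile; mutual best responses are the pure NE.
P1 against X: payoffs 1.8, 5.2, 1.2 → best response Middle.
P1 against Y: payoffs 3.2, 4.2, 4.9 → best response Bottom.
P1 against Z: payoffs 5.2, 4.8, 3 → best response Top.
P2 against Top: payoffs 4.3, 3.7, 0.4 → best response X.
P2 against Middle: payoffs 2, 3.1, 1 → best response Y.
P2 against Bottom: payoffs 1.8, 0.5, 0.8 → best response X.
No profile is a mutual best response for all players.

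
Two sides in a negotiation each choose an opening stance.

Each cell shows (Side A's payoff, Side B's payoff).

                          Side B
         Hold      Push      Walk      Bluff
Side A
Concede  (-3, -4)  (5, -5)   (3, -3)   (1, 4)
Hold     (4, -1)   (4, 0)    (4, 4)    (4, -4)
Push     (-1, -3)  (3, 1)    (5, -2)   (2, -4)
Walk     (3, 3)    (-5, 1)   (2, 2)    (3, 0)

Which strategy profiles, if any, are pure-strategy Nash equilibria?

none

Side A against Hold: payoffs -3, 4, -1, 3 → best response Hold.
Side A against Push: payoffs 5, 4, 3, -5 → best response Concede.
Side A against Walk: payoffs 3, 4, 5, 2 → best response Push.
Side A against Bluff: payoffs 1, 4, 2, 3 → best response Hold.
Side B against Concede: payoffs -4, -5, -3, 4 → best response Bluff.
Side B against Hold: payoffs -1, 0, 4, -4 → best response Walk.
Side B against Push: payoffs -3, 1, -2, -4 → best response Push.
Side B against Walk: payoffs 3, 1, 2, 0 → best response Hold.
No profile is a mutual best response for all players.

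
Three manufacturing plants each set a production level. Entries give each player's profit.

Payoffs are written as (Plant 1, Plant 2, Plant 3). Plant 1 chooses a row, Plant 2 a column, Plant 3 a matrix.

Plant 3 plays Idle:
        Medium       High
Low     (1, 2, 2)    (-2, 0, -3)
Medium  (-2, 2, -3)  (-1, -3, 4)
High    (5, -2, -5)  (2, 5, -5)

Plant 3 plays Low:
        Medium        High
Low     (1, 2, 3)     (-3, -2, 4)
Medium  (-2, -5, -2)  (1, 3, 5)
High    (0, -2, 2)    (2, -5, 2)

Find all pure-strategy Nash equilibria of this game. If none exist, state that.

Pure NE: (Low, Medium, Low)

Plant 1 against (Medium, Idle): payoffs 1, -2, 5 → best response High.
Plant 1 against (Medium, Low): payoffs 1, -2, 0 → best response Low.
Plant 1 against (High, Idle): payoffs -2, -1, 2 → best response High.
Plant 1 against (High, Low): payoffs -3, 1, 2 → best response High.
Plant 2 against (Low, Idle): payoffs 2, 0 → best response Medium.
Plant 2 against (Low, Low): payoffs 2, -2 → best response Medium.
Plant 2 against (Medium, Idle): payoffs 2, -3 → best response Medium.
Plant 2 against (Medium, Low): payoffs -5, 3 → best response High.
Plant 2 against (High, Idle): payoffs -2, 5 → best response High.
Plant 2 against (High, Low): payoffs -2, -5 → best response Medium.
Plant 3 against (Low, Medium): payoffs 2, 3 → best response Low.
Plant 3 against (Low, High): payoffs -3, 4 → best response Low.
Plant 3 against (Medium, Medium): payoffs -3, -2 → best response Low.
Plant 3 against (Medium, High): payoffs 4, 5 → best response Low.
Plant 3 against (High, Medium): payoffs -5, 2 → best response Low.
Plant 3 against (High, High): payoffs -5, 2 → best response Low.
Mutual best responses: (Low, Medium, Low).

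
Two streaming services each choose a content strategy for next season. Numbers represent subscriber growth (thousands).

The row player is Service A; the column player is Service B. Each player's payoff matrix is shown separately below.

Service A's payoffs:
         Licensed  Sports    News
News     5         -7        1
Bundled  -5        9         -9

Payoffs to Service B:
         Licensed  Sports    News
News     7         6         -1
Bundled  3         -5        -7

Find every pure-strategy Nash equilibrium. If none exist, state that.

Service A against Licensed: payoffs 5, -5 → best response News.
Service A against Sports: payoffs -7, 9 → best response Bundled.
Service A against News: payoffs 1, -9 → best response News.
Service B against News: payoffs 7, 6, -1 → best response Licensed.
Service B against Bundled: payoffs 3, -5, -7 → best response Licensed.
Mutual best responses: (News, Licensed).

(News, Licensed)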